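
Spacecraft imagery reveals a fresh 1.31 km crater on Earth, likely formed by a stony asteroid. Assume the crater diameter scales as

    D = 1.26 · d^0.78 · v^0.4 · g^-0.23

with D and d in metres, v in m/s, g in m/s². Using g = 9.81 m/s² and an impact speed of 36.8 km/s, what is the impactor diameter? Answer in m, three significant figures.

Rearranging for d: d = [D / (1.26 · 36800^0.4 · 9.81^-0.23)]^(1/0.78).
D = 1310 m.
36800^0.4 = 67.04
9.81^-0.23 = 0.5914
Denominator = 1.26 × 67.04 × 0.5914 = 49.96
D / 49.96 = 1310 / 49.96 = 26.22
d = 26.22^(1/0.78) = 26.22^1.2821 = 65.89 m

d ≈ 65.9 m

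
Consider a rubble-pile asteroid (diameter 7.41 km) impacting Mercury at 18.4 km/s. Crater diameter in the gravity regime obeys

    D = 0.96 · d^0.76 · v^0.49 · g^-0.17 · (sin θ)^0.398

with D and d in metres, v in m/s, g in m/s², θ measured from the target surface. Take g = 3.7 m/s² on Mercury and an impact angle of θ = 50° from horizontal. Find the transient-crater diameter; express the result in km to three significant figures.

In SI units: d = 7410 m, v = 18400 m/s.
d^0.76 = 7410^0.76 = 873.1
v^0.49 = 18400^0.49 = 123.0
g^-0.17 = 3.7^-0.17 = 0.8006
(sin 50°)^0.398 = 0.7660^0.398 = 0.8993
D = 0.96 × 873.1 × 123.0 × 0.8006 × 0.8993 = 74227 m
   = 74.23 km

D ≈ 74.2 km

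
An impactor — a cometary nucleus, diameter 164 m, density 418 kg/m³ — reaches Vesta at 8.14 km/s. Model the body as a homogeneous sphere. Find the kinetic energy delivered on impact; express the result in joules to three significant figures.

v = 8140 m/s.
Mass m = (π/6) ρ d³ = (π/6) × 418 × (164)³ = 9.654 × 10^8 kg
E = ½ m v² = 0.5 × 9.654 × 10^8 × (8140)² = 3.198 × 10^16 J

E ≈ 3.20 × 10^16 J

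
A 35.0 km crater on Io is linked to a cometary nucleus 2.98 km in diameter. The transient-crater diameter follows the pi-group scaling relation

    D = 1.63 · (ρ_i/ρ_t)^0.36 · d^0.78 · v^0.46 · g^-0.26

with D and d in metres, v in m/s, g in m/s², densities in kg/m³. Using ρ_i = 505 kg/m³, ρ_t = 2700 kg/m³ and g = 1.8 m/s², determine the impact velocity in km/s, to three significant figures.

Rearranging for v: v = [D / (1.63 · (505/2700)^0.36 · 2980^0.78 · 1.8^-0.26)]^(1/0.46).
D = 35000 m.
(505/2700)^0.36 = 0.5469
2980^0.78 = 512.7
1.8^-0.26 = 0.8583
Denominator = 1.63 × 0.5469 × 512.7 × 0.8583 = 392.3
D / 392.3 = 35000 / 392.3 = 89.22
v = 89.22^(1/0.46) = 89.22^2.1739 = 17382 m/s

v ≈ 17.4 km/s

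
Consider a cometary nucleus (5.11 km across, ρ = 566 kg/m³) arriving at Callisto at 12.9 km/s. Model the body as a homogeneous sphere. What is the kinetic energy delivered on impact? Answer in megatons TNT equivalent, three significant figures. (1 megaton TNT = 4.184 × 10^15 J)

E ≈ 7.86 × 10^5 Mt TNT

d = 5110 m; v = 12900 m/s.
Mass m = (π/6) ρ d³ = (π/6) × 566 × (5110)³ = 3.954 × 10^13 kg
E = ½ m v² = 0.5 × 3.954 × 10^13 × (12900)² = 3.290 × 10^21 J
   = 3.290 × 10^21 / 4.184×10^15 = 7.863 × 10^5 Mt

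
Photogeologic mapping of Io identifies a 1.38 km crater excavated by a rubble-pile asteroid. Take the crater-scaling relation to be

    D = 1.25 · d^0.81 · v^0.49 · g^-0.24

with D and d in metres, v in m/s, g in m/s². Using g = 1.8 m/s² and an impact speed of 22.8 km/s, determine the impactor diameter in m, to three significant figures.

d ≈ 15.7 m

Rearranging for d: d = [D / (1.25 · 22800^0.49 · 1.8^-0.24)]^(1/0.81).
D = 1380 m.
22800^0.49 = 136.6
1.8^-0.24 = 0.8684
Denominator = 1.25 × 136.6 × 0.8684 = 148.3
D / 148.3 = 1380 / 148.3 = 9.305
d = 9.305^(1/0.81) = 9.305^1.2346 = 15.70 m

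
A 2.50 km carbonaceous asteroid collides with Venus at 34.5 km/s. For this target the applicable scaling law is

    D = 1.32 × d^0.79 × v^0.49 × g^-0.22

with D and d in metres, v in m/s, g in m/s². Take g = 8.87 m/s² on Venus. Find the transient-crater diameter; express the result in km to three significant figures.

In SI units: d = 2500 m, v = 34500 m/s.
d^0.79 = 2500^0.79 = 483.5
v^0.49 = 34500^0.49 = 167.3
g^-0.22 = 8.87^-0.22 = 0.6187
D = 1.32 × 483.5 × 167.3 × 0.6187 = 66061 m
   = 66.06 km

D ≈ 66.1 km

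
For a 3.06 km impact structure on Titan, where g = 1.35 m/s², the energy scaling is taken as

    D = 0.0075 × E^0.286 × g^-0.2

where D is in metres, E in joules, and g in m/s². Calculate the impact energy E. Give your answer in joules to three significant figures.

E ≈ 5.11 × 10^19 J

Rearranging: E = [D / (0.0075 · g^-0.2)]^(1/0.286).
D = 3060 m.
g^-0.2 = 1.35^-0.2 = 0.9417
D / (0.0075 × 0.9417) = 3060 / (7.063 × 10^-3) = 4.332 × 10^5
E = (4.332 × 10^5)^3.4965 = 5.113 × 10^19 J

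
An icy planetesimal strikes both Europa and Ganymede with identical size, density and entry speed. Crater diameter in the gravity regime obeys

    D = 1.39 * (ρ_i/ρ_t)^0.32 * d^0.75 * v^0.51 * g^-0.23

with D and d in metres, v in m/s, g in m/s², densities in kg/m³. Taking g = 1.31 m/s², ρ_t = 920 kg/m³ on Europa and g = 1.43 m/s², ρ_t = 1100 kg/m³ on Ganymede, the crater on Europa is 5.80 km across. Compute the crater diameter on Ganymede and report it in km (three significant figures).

D ≈ 5.37 km

The impactor-only factors (d, v, ρ_i) cancel in the ratio, leaving D_Ganymede/D_Europa = (g_Ganymede/g_Europa)^-0.23 · (ρ_t,Europa/ρ_t,Ganymede)^0.32.
(1.43/1.31)^-0.23 = 1.092^-0.23 = 0.9800
(920/1100)^0.32 = 0.8364^0.32 = 0.9444
Ratio = 0.9800 × 0.9444 = 0.9255
D_Ganymede = 0.9255 × 5.80 km = 5.37 km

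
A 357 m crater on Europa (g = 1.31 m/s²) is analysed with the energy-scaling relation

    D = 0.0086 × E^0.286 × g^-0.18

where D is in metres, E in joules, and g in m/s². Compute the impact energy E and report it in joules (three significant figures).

E ≈ 1.66 × 10^16 J

Rearranging: E = [D / (0.0086 · g^-0.18)]^(1/0.286).
g^-0.18 = 1.31^-0.18 = 0.9526
D / (0.0086 × 0.9526) = 357 / (8.192 × 10^-3) = 4.358 × 10^4
E = (4.358 × 10^4)^3.4965 = 1.664 × 10^16 J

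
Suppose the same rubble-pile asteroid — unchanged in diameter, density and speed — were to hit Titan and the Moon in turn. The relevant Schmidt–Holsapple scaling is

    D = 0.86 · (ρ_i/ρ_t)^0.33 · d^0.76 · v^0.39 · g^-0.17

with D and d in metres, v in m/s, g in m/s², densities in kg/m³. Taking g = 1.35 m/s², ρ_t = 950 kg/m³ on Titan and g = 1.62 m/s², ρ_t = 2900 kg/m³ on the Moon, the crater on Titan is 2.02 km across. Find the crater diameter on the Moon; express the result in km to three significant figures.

The impactor-only factors (d, v, ρ_i) cancel in the ratio, leaving D_Moon/D_Titan = (g_Moon/g_Titan)^-0.17 · (ρ_t,Titan/ρ_t,Moon)^0.33.
(1.62/1.35)^-0.17 = 1.200^-0.17 = 0.9695
(950/2900)^0.33 = 0.3276^0.33 = 0.6919
Ratio = 0.9695 × 0.6919 = 0.6708
D_Moon = 0.6708 × 2.02 km = 1.36 km

D ≈ 1.36 km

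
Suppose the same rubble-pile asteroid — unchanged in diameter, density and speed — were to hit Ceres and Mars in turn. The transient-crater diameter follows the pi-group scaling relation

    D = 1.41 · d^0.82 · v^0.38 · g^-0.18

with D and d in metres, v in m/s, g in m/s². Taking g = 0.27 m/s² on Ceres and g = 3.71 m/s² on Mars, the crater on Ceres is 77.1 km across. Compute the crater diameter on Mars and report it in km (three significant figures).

All impactor-dependent factors cancel in the ratio, leaving D_Mars/D_Ceres = (g_Mars/g_Ceres)^-0.18.
(3.71/0.27)^-0.18 = 13.74^-0.18 = 0.6240
D_Mars = 0.6240 × 77.1 km = 48.1 km

D ≈ 48.1 km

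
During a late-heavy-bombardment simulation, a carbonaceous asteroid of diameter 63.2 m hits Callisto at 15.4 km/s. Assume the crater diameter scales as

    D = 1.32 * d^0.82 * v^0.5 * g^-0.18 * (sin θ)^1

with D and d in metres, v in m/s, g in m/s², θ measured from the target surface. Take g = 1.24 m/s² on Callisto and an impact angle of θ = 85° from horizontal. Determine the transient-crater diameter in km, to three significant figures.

D ≈ 4.70 km

In SI units: v = 15400 m/s.
d^0.82 = 63.2^0.82 = 29.96
v^0.5 = 15400^0.5 = 124.1
g^-0.18 = 1.24^-0.18 = 0.9620
(sin 85°)^1 = 0.9962^1 = 0.9962
D = 1.32 × 29.96 × 124.1 × 0.9620 × 0.9962 = 4703 m
   = 4.703 km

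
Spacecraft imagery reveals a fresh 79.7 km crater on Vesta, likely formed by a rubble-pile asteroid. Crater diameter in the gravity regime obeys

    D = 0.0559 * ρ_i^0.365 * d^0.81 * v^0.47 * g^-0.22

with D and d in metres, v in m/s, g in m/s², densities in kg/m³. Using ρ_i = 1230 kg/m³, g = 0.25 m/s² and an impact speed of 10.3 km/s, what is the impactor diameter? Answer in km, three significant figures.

d ≈ 5.17 km

Rearranging for d: d = [D / (0.0559 · 1230^0.365 · 10300^0.47 · 0.25^-0.22)]^(1/0.81).
D = 79700 m.
1230^0.365 = 13.42
10300^0.47 = 76.92
0.25^-0.22 = 1.357
Denominator = 0.0559 × 13.42 × 76.92 × 1.357 = 78.30
D / 78.30 = 79700 / 78.30 = 1018
d = 1018^(1/0.81) = 1018^1.2346 = 5169 m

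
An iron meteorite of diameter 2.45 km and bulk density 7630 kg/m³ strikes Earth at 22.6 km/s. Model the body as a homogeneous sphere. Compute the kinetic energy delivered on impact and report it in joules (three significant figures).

d = 2450 m; v = 22600 m/s.
Mass m = (π/6) ρ d³ = (π/6) × 7630 × (2450)³ = 5.875 × 10^13 kg
E = ½ m v² = 0.5 × 5.875 × 10^13 × (22600)² = 1.500 × 10^22 J

E ≈ 1.50 × 10^22 J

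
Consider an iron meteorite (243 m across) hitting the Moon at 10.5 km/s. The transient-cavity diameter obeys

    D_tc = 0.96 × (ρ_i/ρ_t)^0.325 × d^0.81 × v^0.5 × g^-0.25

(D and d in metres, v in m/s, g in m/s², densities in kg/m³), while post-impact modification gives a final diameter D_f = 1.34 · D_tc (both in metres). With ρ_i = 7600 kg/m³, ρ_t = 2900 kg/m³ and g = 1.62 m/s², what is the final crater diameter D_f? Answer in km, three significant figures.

v = 10500 m/s.
(ρ_i/ρ_t)^0.325 = (7600/2900)^0.325 = 1.368
d^0.81 = 243^0.81 = 85.57
v^0.5 = 10500^0.5 = 102.5
g^-0.25 = 1.62^-0.25 = 0.8864
D_tc = 0.96 × 1.368 × 85.57 × 102.5 × 0.8864 = 10210 m
D_f = 1.34 × 10210 = 13681 m
     = 13.68 km

D_f ≈ 13.7 km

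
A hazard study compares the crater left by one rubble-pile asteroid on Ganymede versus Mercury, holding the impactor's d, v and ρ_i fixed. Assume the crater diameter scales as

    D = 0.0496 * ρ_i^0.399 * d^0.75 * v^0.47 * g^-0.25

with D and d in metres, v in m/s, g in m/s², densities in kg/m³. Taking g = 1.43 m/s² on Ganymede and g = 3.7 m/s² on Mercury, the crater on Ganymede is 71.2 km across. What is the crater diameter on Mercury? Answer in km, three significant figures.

D ≈ 56.1 km

All impactor-dependent factors cancel in the ratio, leaving D_Mercury/D_Ganymede = (g_Mercury/g_Ganymede)^-0.25.
(3.7/1.43)^-0.25 = 2.587^-0.25 = 0.7885
D_Mercury = 0.7885 × 71.2 km = 56.1 km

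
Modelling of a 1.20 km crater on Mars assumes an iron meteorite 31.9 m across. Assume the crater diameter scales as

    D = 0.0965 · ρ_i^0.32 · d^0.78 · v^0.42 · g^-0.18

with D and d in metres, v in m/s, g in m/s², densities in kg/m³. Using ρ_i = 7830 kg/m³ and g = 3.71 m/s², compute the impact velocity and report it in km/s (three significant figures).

v ≈ 17.1 km/s

Rearranging for v: v = [D / (0.0965 · 7830^0.32 · 31.9^0.78 · 3.71^-0.18)]^(1/0.42).
D = 1200 m.
7830^0.32 = 17.62
31.9^0.78 = 14.89
3.71^-0.18 = 0.7898
Denominator = 0.0965 × 17.62 × 14.89 × 0.7898 = 20.00
D / 20.00 = 1200 / 20.00 = 60.00
v = 60.00^(1/0.42) = 60.00^2.381 = 17131 m/s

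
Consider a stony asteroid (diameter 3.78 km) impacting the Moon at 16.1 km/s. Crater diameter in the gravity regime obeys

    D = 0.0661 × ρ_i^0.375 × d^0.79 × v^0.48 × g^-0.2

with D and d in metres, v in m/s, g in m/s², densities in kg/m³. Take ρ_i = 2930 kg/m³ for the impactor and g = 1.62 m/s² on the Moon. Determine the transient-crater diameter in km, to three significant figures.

D ≈ 83.9 km

In SI units: d = 3780 m, v = 16100 m/s.
ρ_i^0.375 = 2930^0.375 = 19.96
d^0.79 = 3780^0.79 = 670.2
v^0.48 = 16100^0.48 = 104.5
g^-0.2 = 1.62^-0.2 = 0.9080
D = 0.0661 × 19.96 × 670.2 × 104.5 × 0.9080 = 83901 m
   = 83.90 km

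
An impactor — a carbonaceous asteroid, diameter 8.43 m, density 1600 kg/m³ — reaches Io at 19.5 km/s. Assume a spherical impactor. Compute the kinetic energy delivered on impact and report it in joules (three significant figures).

v = 19500 m/s.
Mass m = (π/6) ρ d³ = (π/6) × 1600 × (8.43)³ = 5.019 × 10^5 kg
E = ½ m v² = 0.5 × 5.019 × 10^5 × (19500)² = 9.542 × 10^13 J

E ≈ 9.54 × 10^13 J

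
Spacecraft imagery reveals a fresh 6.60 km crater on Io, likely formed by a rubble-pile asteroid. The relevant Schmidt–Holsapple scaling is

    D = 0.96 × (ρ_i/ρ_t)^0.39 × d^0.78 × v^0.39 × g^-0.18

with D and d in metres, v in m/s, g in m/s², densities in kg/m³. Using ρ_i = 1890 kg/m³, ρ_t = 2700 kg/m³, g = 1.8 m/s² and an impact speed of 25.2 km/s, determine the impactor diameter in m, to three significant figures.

d ≈ 717 m

Rearranging for d: d = [D / (0.96 · (1890/2700)^0.39 · 25200^0.39 · 1.8^-0.18)]^(1/0.78).
D = 6600 m.
(1890/2700)^0.39 = 0.8701
25200^0.39 = 52.07
1.8^-0.18 = 0.8996
Denominator = 0.96 × 0.8701 × 52.07 × 0.8996 = 39.13
D / 39.13 = 6600 / 39.13 = 168.7
d = 168.7^(1/0.78) = 168.7^1.2821 = 716.8 m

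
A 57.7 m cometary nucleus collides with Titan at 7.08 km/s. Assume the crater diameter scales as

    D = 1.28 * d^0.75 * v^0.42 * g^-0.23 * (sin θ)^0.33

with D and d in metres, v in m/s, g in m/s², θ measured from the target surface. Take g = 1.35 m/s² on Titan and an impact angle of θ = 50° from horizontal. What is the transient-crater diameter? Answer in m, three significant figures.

D ≈ 948 m

In SI units: v = 7080 m/s.
d^0.75 = 57.7^0.75 = 20.94
v^0.42 = 7080^0.42 = 41.40
g^-0.23 = 1.35^-0.23 = 0.9333
(sin 50°)^0.33 = 0.7660^0.33 = 0.9158
D = 1.28 × 20.94 × 41.40 × 0.9333 × 0.9158 = 948.4 m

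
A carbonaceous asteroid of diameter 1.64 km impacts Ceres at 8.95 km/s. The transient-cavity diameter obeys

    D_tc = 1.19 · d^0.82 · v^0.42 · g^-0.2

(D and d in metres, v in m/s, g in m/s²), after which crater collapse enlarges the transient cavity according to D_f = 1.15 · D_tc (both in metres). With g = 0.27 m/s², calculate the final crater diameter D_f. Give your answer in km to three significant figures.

D_f ≈ 35.1 km

In SI: d = 1640 m, v = 8950 m/s.
d^0.82 = 1640^0.82 = 432.7
v^0.42 = 8950^0.42 = 45.68
g^-0.2 = 0.27^-0.2 = 1.299
D_tc = 1.19 × 432.7 × 45.68 × 1.299 = 30550 m
D_f = 1.15 × 30550 = 35132 m
     = 35.13 km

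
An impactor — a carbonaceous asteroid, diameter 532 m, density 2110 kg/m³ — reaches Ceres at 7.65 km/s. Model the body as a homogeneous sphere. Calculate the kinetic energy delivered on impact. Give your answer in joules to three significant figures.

v = 7650 m/s.
Mass m = (π/6) ρ d³ = (π/6) × 2110 × (532)³ = 1.663 × 10^11 kg
E = ½ m v² = 0.5 × 1.663 × 10^11 × (7650)² = 4.866 × 10^18 J

E ≈ 4.87 × 10^18 J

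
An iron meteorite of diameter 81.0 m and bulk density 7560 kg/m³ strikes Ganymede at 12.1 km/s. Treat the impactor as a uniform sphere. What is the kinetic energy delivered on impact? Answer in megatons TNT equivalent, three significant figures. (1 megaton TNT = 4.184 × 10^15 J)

E ≈ 36.8 Mt TNT

v = 12100 m/s.
Mass m = (π/6) ρ d³ = (π/6) × 7560 × (81)³ = 2.104 × 10^9 kg
E = ½ m v² = 0.5 × 2.104 × 10^9 × (12100)² = 1.540 × 10^17 J
   = 1.540 × 10^17 / 4.184×10^15 = 36.81 Mt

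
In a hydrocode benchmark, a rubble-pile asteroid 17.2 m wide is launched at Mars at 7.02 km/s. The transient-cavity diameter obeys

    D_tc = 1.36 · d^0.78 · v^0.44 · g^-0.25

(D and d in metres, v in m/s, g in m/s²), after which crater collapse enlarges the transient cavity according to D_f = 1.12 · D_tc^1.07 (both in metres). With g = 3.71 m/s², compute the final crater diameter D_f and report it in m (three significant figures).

v = 7020 m/s.
d^0.78 = 17.2^0.78 = 9.198
v^0.44 = 7020^0.44 = 49.25
g^-0.25 = 3.71^-0.25 = 0.7205
D_tc = 1.36 × 9.198 × 49.25 × 0.7205 = 443.9 m
D_f = 1.12 × (443.9)^1.07 = 761.8 m

D_f ≈ 762 m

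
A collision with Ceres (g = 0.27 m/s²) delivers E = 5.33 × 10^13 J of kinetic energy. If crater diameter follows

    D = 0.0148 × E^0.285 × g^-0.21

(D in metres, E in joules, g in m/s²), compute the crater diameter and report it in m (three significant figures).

D ≈ 159 m

E^0.285 = (5.33 × 10^13)^0.285 = 8.168 × 10^3
g^-0.21 = 0.27^-0.21 = 1.316
D = 0.0148 × 8.168 × 10^3 × 1.316 = 159.1 m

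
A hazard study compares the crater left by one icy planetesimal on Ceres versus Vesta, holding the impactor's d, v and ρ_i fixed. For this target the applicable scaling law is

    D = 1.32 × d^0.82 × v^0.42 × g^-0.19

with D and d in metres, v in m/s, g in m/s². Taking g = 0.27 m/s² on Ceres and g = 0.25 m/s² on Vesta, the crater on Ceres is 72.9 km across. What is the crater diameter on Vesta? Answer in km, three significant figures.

D ≈ 74.0 km

All impactor-dependent factors cancel in the ratio, leaving D_Vesta/D_Ceres = (g_Vesta/g_Ceres)^-0.19.
(0.25/0.27)^-0.19 = 0.9259^-0.19 = 1.015
D_Vesta = 1.015 × 72.9 km = 74.0 km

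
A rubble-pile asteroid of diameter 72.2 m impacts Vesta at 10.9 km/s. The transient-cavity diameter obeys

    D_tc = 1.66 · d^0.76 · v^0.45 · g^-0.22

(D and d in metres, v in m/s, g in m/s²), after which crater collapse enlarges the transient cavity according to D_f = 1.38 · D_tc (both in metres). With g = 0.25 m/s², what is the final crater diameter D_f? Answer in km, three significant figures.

D_f ≈ 5.27 km

v = 10900 m/s.
d^0.76 = 72.2^0.76 = 25.85
v^0.45 = 10900^0.45 = 65.59
g^-0.22 = 0.25^-0.22 = 1.357
D_tc = 1.66 × 25.85 × 65.59 × 1.357 = 3819 m
D_f = 1.38 × 3819 = 5270 m
     = 5.270 km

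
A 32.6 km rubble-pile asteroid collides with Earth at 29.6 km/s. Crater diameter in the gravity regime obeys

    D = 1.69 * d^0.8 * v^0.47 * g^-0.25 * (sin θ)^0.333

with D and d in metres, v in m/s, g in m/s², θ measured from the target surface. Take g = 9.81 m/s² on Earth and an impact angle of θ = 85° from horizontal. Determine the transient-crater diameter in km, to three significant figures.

In SI units: d = 32600 m, v = 29600 m/s.
d^0.8 = 32600^0.8 = 4079
v^0.47 = 29600^0.47 = 126.3
g^-0.25 = 9.81^-0.25 = 0.5650
(sin 85°)^0.333 = 0.9962^0.333 = 0.9987
D = 1.69 × 4079 × 126.3 × 0.5650 × 0.9987 = 4.913 × 10^5 m
   = 491.3 km

D ≈ 491 km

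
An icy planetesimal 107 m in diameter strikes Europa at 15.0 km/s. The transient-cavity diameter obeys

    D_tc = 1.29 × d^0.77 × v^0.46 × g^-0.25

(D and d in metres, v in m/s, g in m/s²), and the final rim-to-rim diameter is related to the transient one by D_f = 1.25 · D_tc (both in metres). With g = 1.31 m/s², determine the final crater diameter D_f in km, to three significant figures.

D_f ≈ 4.59 km

v = 15000 m/s.
d^0.77 = 107^0.77 = 36.53
v^0.46 = 15000^0.46 = 83.37
g^-0.25 = 1.31^-0.25 = 0.9347
D_tc = 1.29 × 36.53 × 83.37 × 0.9347 = 3672 m
D_f = 1.25 × 3672 = 4590 m
     = 4.590 km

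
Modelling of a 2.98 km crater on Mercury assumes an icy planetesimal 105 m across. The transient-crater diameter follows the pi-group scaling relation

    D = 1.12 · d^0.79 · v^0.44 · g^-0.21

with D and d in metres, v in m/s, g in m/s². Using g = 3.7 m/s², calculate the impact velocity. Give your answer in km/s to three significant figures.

v ≈ 26.7 km/s

Rearranging for v: v = [D / (1.12 · 105^0.79 · 3.7^-0.21)]^(1/0.44).
D = 2980 m.
105^0.79 = 39.51
3.7^-0.21 = 0.7598
Denominator = 1.12 × 39.51 × 0.7598 = 33.62
D / 33.62 = 2980 / 33.62 = 88.64
v = 88.64^(1/0.44) = 88.64^2.2727 = 26692 m/s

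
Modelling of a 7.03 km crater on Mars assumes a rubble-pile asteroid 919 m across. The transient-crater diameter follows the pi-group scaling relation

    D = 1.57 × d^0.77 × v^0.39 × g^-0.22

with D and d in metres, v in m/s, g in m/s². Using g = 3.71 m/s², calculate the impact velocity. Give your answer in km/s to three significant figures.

Rearranging for v: v = [D / (1.57 · 919^0.77 · 3.71^-0.22)]^(1/0.39).
D = 7030 m.
919^0.77 = 191.3
3.71^-0.22 = 0.7494
Denominator = 1.57 × 191.3 × 0.7494 = 225.1
D / 225.1 = 7030 / 225.1 = 31.23
v = 31.23^(1/0.39) = 31.23^2.5641 = 6796 m/s

v ≈ 6.80 km/s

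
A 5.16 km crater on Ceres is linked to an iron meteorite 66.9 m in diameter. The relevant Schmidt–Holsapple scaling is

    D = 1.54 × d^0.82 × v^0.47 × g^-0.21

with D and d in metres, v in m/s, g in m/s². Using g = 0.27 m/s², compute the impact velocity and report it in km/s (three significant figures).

Rearranging for v: v = [D / (1.54 · 66.9^0.82 · 0.27^-0.21)]^(1/0.47).
D = 5160 m.
66.9^0.82 = 31.39
0.27^-0.21 = 1.316
Denominator = 1.54 × 31.39 × 1.316 = 63.62
D / 63.62 = 5160 / 63.62 = 81.11
v = 81.11^(1/0.47) = 81.11^2.1277 = 11533 m/s

v ≈ 11.5 km/s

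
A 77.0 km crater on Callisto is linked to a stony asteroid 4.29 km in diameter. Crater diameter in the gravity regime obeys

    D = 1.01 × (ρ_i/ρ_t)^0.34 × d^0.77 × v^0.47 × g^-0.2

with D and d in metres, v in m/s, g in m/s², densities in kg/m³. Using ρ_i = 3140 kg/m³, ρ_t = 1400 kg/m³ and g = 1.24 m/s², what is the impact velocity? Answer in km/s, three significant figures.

v ≈ 16.7 km/s

Rearranging for v: v = [D / (1.01 · (3140/1400)^0.34 · 4290^0.77 · 1.24^-0.2)]^(1/0.47).
D = 77000 m.
(3140/1400)^0.34 = 1.316
4290^0.77 = 626.6
1.24^-0.2 = 0.9579
Denominator = 1.01 × 1.316 × 626.6 × 0.9579 = 797.8
D / 797.8 = 77000 / 797.8 = 96.52
v = 96.52^(1/0.47) = 96.52^2.1277 = 16698 m/s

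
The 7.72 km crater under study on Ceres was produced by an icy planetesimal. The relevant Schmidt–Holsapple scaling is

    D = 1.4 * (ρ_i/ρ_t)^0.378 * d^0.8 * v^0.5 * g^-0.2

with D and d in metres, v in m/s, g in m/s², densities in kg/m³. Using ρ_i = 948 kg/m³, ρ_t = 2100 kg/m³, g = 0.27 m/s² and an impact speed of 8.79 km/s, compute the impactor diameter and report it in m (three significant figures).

d ≈ 171 m

Rearranging for d: d = [D / (1.4 · (948/2100)^0.378 · 8790^0.5 · 0.27^-0.2)]^(1/0.8).
D = 7720 m.
(948/2100)^0.378 = 0.7403
8790^0.5 = 93.75
0.27^-0.2 = 1.299
Denominator = 1.4 × 0.7403 × 93.75 × 1.299 = 126.2
D / 126.2 = 7720 / 126.2 = 61.17
d = 61.17^(1/0.8) = 61.17^1.25 = 171.1 m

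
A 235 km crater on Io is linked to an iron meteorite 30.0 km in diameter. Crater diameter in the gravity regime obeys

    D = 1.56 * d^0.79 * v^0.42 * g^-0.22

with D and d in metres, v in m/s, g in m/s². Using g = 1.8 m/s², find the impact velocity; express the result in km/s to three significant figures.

Rearranging for v: v = [D / (1.56 · 30000^0.79 · 1.8^-0.22)]^(1/0.42).
D = 235000 m.
30000^0.79 = 3443
1.8^-0.22 = 0.8787
Denominator = 1.56 × 3443 × 0.8787 = 4720
D / 4720 = 235000 / 4720 = 49.79
v = 49.79^(1/0.42) = 49.79^2.381 = 10987 m/s

v ≈ 11.0 km/s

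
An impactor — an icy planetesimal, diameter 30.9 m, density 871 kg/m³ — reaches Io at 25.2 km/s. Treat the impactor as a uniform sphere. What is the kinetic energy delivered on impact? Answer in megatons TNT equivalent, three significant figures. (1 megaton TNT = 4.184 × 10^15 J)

E ≈ 1.02 Mt TNT

v = 25200 m/s.
Mass m = (π/6) ρ d³ = (π/6) × 871 × (30.9)³ = 1.346 × 10^7 kg
E = ½ m v² = 0.5 × 1.346 × 10^7 × (25200)² = 4.274 × 10^15 J
   = 4.274 × 10^15 / 4.184×10^15 = 1.022 Mt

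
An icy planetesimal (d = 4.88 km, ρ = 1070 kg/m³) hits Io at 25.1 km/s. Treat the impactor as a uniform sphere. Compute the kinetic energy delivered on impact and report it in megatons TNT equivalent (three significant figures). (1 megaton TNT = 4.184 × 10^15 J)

E ≈ 4.90 × 10^6 Mt TNT

d = 4880 m; v = 25100 m/s.
Mass m = (π/6) ρ d³ = (π/6) × 1070 × (4880)³ = 6.511 × 10^13 kg
E = ½ m v² = 0.5 × 6.511 × 10^13 × (25100)² = 2.051 × 10^22 J
   = 2.051 × 10^22 / 4.184×10^15 = 4.902 × 10^6 Mt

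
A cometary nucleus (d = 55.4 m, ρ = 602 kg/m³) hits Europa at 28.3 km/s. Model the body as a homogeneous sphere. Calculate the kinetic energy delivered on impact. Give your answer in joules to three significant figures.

v = 28300 m/s.
Mass m = (π/6) ρ d³ = (π/6) × 602 × (55.4)³ = 5.360 × 10^7 kg
E = ½ m v² = 0.5 × 5.360 × 10^7 × (28300)² = 2.146 × 10^16 J

E ≈ 2.15 × 10^16 J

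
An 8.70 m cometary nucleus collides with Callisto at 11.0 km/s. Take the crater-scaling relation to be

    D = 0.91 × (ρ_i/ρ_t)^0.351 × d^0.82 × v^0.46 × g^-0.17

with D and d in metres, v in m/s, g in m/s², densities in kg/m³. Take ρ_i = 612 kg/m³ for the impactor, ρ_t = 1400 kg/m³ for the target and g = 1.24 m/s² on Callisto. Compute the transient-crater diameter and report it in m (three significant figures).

In SI units: v = 11000 m/s.
(ρ_i/ρ_t)^0.351 = (612/1400)^0.351 = 0.7479
d^0.82 = 8.7^0.82 = 5.894
v^0.46 = 11000^0.46 = 72.28
g^-0.17 = 1.24^-0.17 = 0.9641
D = 0.91 × 0.7479 × 5.894 × 72.28 × 0.9641 = 279.5 m

D ≈ 280 m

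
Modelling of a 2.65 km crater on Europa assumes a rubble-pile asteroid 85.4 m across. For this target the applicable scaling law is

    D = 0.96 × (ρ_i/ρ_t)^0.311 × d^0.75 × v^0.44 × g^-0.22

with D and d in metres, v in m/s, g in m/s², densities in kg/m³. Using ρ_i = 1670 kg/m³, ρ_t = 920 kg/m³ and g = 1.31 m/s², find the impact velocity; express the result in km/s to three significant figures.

v ≈ 25.3 km/s

Rearranging for v: v = [D / (0.96 · (1670/920)^0.311 · 85.4^0.75 · 1.31^-0.22)]^(1/0.44).
D = 2650 m.
(1670/920)^0.311 = 1.204
85.4^0.75 = 28.09
1.31^-0.22 = 0.9423
Denominator = 0.96 × 1.204 × 28.09 × 0.9423 = 30.59
D / 30.59 = 2650 / 30.59 = 86.63
v = 86.63^(1/0.44) = 86.63^2.2727 = 25336 m/s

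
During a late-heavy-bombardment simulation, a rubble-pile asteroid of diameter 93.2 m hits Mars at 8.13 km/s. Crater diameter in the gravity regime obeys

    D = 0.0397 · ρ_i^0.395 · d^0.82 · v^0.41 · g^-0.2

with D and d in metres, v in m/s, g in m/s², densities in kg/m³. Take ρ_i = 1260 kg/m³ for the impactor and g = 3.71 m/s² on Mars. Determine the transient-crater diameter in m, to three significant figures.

D ≈ 846 m

In SI units: v = 8130 m/s.
ρ_i^0.395 = 1260^0.395 = 16.77
d^0.82 = 93.2^0.82 = 41.20
v^0.41 = 8130^0.41 = 40.10
g^-0.2 = 3.71^-0.2 = 0.7694
D = 0.0397 × 16.77 × 41.20 × 40.10 × 0.7694 = 846.3 m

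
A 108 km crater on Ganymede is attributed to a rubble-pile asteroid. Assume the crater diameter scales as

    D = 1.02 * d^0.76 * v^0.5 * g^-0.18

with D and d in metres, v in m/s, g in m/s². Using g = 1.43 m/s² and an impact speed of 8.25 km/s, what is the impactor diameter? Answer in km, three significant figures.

d ≈ 11.8 km

Rearranging for d: d = [D / (1.02 · 8250^0.5 · 1.43^-0.18)]^(1/0.76).
D = 108000 m.
8250^0.5 = 90.83
1.43^-0.18 = 0.9376
Denominator = 1.02 × 90.83 × 0.9376 = 86.87
D / 86.87 = 108000 / 86.87 = 1243
d = 1243^(1/0.76) = 1243^1.3158 = 11795 m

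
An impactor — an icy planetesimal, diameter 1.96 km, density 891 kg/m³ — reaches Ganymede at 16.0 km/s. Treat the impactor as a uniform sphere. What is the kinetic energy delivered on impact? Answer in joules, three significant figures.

d = 1960 m; v = 16000 m/s.
Mass m = (π/6) ρ d³ = (π/6) × 891 × (1960)³ = 3.513 × 10^12 kg
E = ½ m v² = 0.5 × 3.513 × 10^12 × (16000)² = 4.497 × 10^20 J

E ≈ 4.50 × 10^20 J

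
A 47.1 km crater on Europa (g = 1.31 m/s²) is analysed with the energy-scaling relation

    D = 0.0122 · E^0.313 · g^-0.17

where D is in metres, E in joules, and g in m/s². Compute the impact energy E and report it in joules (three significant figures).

Rearranging: E = [D / (0.0122 · g^-0.17)]^(1/0.313).
D = 47100 m.
g^-0.17 = 1.31^-0.17 = 0.9551
D / (0.0122 × 0.9551) = 47100 / (0.01165) = 4.043 × 10^6
E = (4.043 × 10^6)^3.1949 = 1.282 × 10^21 J

E ≈ 1.28 × 10^21 J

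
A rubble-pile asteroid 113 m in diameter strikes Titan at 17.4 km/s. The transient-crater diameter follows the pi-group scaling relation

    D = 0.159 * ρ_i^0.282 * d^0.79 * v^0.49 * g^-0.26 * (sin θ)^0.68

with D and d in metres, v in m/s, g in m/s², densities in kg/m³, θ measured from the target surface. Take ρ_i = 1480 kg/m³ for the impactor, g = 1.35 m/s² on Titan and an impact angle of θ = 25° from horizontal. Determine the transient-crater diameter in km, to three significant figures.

D ≈ 3.21 km

In SI units: v = 17400 m/s.
ρ_i^0.282 = 1480^0.282 = 7.835
d^0.79 = 113^0.79 = 41.87
v^0.49 = 17400^0.49 = 119.6
g^-0.26 = 1.35^-0.26 = 0.9249
(sin 25°)^0.68 = 0.4226^0.68 = 0.5567
D = 0.159 × 7.835 × 41.87 × 119.6 × 0.9249 × 0.5567 = 3212 m
   = 3.212 km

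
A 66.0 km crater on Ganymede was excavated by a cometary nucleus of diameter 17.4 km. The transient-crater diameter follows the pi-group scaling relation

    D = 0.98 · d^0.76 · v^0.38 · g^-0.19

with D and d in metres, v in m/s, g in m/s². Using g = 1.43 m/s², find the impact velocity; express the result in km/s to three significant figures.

v ≈ 20.1 km/s

Rearranging for v: v = [D / (0.98 · 17400^0.76 · 1.43^-0.19)]^(1/0.38).
D = 66000 m.
17400^0.76 = 1670
1.43^-0.19 = 0.9343
Denominator = 0.98 × 1670 × 0.9343 = 1529
D / 1529 = 66000 / 1529 = 43.17
v = 43.17^(1/0.38) = 43.17^2.6316 = 20098 m/s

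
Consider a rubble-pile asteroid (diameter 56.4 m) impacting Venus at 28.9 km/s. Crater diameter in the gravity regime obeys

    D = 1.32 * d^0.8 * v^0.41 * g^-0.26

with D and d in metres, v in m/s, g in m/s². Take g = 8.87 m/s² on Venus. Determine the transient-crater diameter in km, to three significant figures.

In SI units: v = 28900 m/s.
d^0.8 = 56.4^0.8 = 25.18
v^0.41 = 28900^0.41 = 67.45
g^-0.26 = 8.87^-0.26 = 0.5669
D = 1.32 × 25.18 × 67.45 × 0.5669 = 1271 m
   = 1.271 km

D ≈ 1.27 km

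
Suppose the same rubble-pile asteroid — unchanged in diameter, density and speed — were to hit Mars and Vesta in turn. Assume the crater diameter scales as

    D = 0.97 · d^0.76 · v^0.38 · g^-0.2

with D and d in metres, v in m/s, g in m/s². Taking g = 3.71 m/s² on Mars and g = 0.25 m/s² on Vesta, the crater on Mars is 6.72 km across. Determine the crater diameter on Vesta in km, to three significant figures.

All impactor-dependent factors cancel in the ratio, leaving D_Vesta/D_Mars = (g_Vesta/g_Mars)^-0.2.
(0.25/3.71)^-0.2 = 0.06739^-0.2 = 1.715
D_Vesta = 1.715 × 6.72 km = 11.5 km

D ≈ 11.5 km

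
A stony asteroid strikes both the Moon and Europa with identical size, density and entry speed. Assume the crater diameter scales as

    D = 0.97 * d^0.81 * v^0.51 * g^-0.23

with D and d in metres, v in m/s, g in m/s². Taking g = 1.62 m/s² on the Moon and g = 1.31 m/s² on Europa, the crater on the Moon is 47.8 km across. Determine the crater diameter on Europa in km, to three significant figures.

D ≈ 50.2 km

All impactor-dependent factors cancel in the ratio, leaving D_Europa/D_Moon = (g_Europa/g_Moon)^-0.23.
(1.31/1.62)^-0.23 = 0.8086^-0.23 = 1.050
D_Europa = 1.050 × 47.8 km = 50.2 km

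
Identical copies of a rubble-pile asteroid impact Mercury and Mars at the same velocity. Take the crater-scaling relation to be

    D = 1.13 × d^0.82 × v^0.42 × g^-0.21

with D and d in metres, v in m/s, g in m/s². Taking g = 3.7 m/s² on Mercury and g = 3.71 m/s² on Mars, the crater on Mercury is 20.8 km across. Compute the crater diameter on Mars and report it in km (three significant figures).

D ≈ 20.8 km

All impactor-dependent factors cancel in the ratio, leaving D_Mars/D_Mercury = (g_Mars/g_Mercury)^-0.21.
(3.71/3.7)^-0.21 = 1.003^-0.21 = 0.9994
D_Mars = 0.9994 × 20.8 km = 20.8 km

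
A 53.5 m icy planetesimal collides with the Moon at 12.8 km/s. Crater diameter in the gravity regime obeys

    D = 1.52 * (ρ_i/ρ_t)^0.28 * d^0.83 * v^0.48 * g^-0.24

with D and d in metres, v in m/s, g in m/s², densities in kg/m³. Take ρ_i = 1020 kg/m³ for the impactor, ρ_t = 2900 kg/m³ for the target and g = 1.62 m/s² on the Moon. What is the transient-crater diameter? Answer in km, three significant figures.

D ≈ 2.57 km

In SI units: v = 12800 m/s.
(ρ_i/ρ_t)^0.28 = (1020/2900)^0.28 = 0.7463
d^0.83 = 53.5^0.83 = 27.20
v^0.48 = 12800^0.48 = 93.64
g^-0.24 = 1.62^-0.24 = 0.8907
D = 1.52 × 0.7463 × 27.20 × 93.64 × 0.8907 = 2573 m
   = 2.573 km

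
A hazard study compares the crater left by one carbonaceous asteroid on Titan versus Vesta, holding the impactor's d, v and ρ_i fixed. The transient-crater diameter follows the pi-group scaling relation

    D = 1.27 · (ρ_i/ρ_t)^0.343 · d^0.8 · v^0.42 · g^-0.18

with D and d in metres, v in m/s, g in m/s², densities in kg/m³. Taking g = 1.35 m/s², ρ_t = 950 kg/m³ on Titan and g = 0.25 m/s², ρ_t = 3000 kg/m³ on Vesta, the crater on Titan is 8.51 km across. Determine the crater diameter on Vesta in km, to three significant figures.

D ≈ 7.77 km

The impactor-only factors (d, v, ρ_i) cancel in the ratio, leaving D_Vesta/D_Titan = (g_Vesta/g_Titan)^-0.18 · (ρ_t,Titan/ρ_t,Vesta)^0.343.
(0.25/1.35)^-0.18 = 0.1852^-0.18 = 1.355
(950/3000)^0.343 = 0.3167^0.343 = 0.6741
Ratio = 1.355 × 0.6741 = 0.9134
D_Vesta = 0.9134 × 8.51 km = 7.77 km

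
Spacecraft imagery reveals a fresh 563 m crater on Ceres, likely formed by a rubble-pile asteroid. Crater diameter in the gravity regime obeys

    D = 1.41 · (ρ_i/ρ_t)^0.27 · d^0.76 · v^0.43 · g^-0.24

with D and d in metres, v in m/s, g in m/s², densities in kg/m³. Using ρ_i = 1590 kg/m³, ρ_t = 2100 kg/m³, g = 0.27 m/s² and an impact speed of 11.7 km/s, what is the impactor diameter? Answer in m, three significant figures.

Rearranging for d: d = [D / (1.41 · (1590/2100)^0.27 · 11700^0.43 · 0.27^-0.24)]^(1/0.76).
(1590/2100)^0.27 = 0.9276
11700^0.43 = 56.15
0.27^-0.24 = 1.369
Denominator = 1.41 × 0.9276 × 56.15 × 1.369 = 100.5
D / 100.5 = 563 / 100.5 = 5.602
d = 5.602^(1/0.76) = 5.602^1.3158 = 9.653 m

d ≈ 9.65 m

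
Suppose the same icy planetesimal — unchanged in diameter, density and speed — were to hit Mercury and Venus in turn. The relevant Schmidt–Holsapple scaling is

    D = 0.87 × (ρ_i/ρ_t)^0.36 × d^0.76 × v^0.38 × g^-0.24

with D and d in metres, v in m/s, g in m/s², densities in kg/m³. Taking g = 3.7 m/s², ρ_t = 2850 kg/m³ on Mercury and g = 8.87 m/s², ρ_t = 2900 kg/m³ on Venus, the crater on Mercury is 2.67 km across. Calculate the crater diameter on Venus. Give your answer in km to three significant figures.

D ≈ 2.15 km

The impactor-only factors (d, v, ρ_i) cancel in the ratio, leaving D_Venus/D_Mercury = (g_Venus/g_Mercury)^-0.24 · (ρ_t,Mercury/ρ_t,Venus)^0.36.
(8.87/3.7)^-0.24 = 2.397^-0.24 = 0.8107
(2850/2900)^0.36 = 0.9828^0.36 = 0.9938
Ratio = 0.8107 × 0.9938 = 0.8057
D_Venus = 0.8057 × 2.67 km = 2.15 km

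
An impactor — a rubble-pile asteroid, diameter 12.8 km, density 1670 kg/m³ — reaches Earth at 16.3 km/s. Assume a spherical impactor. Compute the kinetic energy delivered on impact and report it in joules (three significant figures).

E ≈ 2.44 × 10^23 J

d = 12800 m; v = 16300 m/s.
Mass m = (π/6) ρ d³ = (π/6) × 1670 × (12800)³ = 1.834 × 10^15 kg
E = ½ m v² = 0.5 × 1.834 × 10^15 × (16300)² = 2.436 × 10^23 J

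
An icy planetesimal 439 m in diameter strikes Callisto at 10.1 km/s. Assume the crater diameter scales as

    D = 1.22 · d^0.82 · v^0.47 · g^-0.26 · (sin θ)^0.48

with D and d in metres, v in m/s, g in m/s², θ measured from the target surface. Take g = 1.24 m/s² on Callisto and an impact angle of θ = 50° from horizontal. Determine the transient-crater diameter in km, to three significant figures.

In SI units: v = 10100 m/s.
d^0.82 = 439^0.82 = 146.8
v^0.47 = 10100^0.47 = 76.21
g^-0.26 = 1.24^-0.26 = 0.9456
(sin 50°)^0.48 = 0.7660^0.48 = 0.8799
D = 1.22 × 146.8 × 76.21 × 0.9456 × 0.8799 = 11356 m
   = 11.36 km

D ≈ 11.4 km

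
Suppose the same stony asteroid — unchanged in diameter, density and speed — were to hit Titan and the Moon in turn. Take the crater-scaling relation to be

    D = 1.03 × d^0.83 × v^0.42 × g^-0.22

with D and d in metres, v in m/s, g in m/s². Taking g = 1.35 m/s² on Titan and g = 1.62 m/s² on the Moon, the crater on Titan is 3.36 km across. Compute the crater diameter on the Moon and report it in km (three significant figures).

All impactor-dependent factors cancel in the ratio, leaving D_Moon/D_Titan = (g_Moon/g_Titan)^-0.22.
(1.62/1.35)^-0.22 = 1.200^-0.22 = 0.9607
D_Moon = 0.9607 × 3.36 km = 3.23 km

D ≈ 3.23 km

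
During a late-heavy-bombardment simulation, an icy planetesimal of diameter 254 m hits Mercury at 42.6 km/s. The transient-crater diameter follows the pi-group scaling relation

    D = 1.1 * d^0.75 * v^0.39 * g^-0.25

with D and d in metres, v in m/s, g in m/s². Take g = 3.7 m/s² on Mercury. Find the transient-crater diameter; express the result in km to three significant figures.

In SI units: v = 42600 m/s.
d^0.75 = 254^0.75 = 63.62
v^0.39 = 42600^0.39 = 63.90
g^-0.25 = 3.7^-0.25 = 0.7210
D = 1.1 × 63.62 × 63.90 × 0.7210 = 3224 m
   = 3.224 km

D ≈ 3.22 km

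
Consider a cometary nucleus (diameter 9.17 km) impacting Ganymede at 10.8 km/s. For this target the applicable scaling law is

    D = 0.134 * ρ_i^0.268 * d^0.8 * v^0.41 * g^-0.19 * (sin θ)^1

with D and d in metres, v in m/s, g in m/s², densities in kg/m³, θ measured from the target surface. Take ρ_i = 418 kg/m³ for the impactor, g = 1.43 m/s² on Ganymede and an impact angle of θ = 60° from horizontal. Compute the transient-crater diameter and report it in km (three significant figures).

D ≈ 36.4 km

In SI units: d = 9170 m, v = 10800 m/s.
ρ_i^0.268 = 418^0.268 = 5.041
d^0.8 = 9170^0.8 = 1479
v^0.41 = 10800^0.41 = 45.05
g^-0.19 = 1.43^-0.19 = 0.9343
(sin 60°)^1 = 0.8660^1 = 0.8660
D = 0.134 × 5.041 × 1479 × 45.05 × 0.9343 × 0.8660 = 36416 m
   = 36.42 km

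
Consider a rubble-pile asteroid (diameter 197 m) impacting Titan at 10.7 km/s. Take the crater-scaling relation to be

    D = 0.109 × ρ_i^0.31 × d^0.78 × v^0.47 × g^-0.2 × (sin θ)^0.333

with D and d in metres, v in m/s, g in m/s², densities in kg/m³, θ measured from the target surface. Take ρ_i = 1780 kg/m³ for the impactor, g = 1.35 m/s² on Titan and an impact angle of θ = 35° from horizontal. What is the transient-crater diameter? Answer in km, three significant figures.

In SI units: v = 10700 m/s.
ρ_i^0.31 = 1780^0.31 = 10.18
d^0.78 = 197^0.78 = 61.61
v^0.47 = 10700^0.47 = 78.31
g^-0.2 = 1.35^-0.2 = 0.9417
(sin 35°)^0.333 = 0.5736^0.333 = 0.8310
D = 0.109 × 10.18 × 61.61 × 78.31 × 0.9417 × 0.8310 = 4189 m
   = 4.189 km

D ≈ 4.19 km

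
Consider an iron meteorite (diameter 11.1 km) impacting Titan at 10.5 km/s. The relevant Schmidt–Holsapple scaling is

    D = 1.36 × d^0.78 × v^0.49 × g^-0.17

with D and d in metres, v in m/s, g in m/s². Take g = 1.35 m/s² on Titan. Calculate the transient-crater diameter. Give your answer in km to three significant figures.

In SI units: d = 11100 m, v = 10500 m/s.
d^0.78 = 11100^0.78 = 1430
v^0.49 = 10500^0.49 = 93.41
g^-0.17 = 1.35^-0.17 = 0.9503
D = 1.36 × 1430 × 93.41 × 0.9503 = 1.726 × 10^5 m
   = 172.6 km

D ≈ 173 km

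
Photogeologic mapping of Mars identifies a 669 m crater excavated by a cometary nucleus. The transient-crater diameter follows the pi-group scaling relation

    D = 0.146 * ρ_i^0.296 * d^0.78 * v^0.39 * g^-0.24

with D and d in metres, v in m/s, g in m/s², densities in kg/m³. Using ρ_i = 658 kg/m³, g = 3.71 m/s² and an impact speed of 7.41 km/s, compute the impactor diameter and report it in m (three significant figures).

Rearranging for d: d = [D / (0.146 · 658^0.296 · 7410^0.39 · 3.71^-0.24)]^(1/0.78).
658^0.296 = 6.826
7410^0.39 = 32.30
3.71^-0.24 = 0.7300
Denominator = 0.146 × 6.826 × 32.30 × 0.7300 = 23.50
D / 23.50 = 669 / 23.50 = 28.47
d = 28.47^(1/0.78) = 28.47^1.2821 = 73.23 m

d ≈ 73.2 m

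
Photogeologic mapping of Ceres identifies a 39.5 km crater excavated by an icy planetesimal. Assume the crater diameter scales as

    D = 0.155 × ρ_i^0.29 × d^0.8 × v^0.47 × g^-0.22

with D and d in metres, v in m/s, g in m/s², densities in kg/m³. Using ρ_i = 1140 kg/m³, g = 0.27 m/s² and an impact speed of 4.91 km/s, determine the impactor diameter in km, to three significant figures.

d ≈ 2.11 km

Rearranging for d: d = [D / (0.155 · 1140^0.29 · 4910^0.47 · 0.27^-0.22)]^(1/0.8).
D = 39500 m.
1140^0.29 = 7.700
4910^0.47 = 54.30
0.27^-0.22 = 1.334
Denominator = 0.155 × 7.700 × 54.30 × 1.334 = 86.45
D / 86.45 = 39500 / 86.45 = 456.9
d = 456.9^(1/0.8) = 456.9^1.25 = 2112 m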